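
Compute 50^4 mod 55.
20

Use repeated squaring. Binary(4) = 100. Walk through the bits of the exponent 4 left-to-right: at each bit after the leading one, square the running value, then multiply by 50 if the bit is 1 (always reducing mod 55):
  bit 1 = 1 (leading): start with 50.
  bit 2 = 0: square 50^2 = 2500 ≡ 25 (mod 55).
  bit 3 = 0: square 25^2 = 625 ≡ 20 (mod 55).
Final value: 50^4 ≡ 20 (mod 55).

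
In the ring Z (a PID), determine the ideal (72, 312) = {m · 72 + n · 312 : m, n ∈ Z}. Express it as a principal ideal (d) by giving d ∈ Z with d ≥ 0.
(72, 312) = (24); d = 24

In the PID Z, (a, b) is generated by gcd(a, b). Compute gcd(312, 72) with the extended Euclidean algorithm, tracking rows (r, s, t) with s·312 + t·72 = r:
  row A: (312, 1, 0)   [1·312 + 0·72 = 312]
  row B: (72, 0, 1)   [0·312 + 1·72 = 72]
  312 = 4·72 + 24   → row C = row A − 4·row B = (24, 1, −4)   [check: 1·312 − 4·72 = 24]
  72 = 3·24 + 0   → remainder 0, stop. gcd = 24 (last nonzero row C).
So gcd(72, 312) = 24, with Bézout identity 1·312 − 4·72 = 24. Containment (⊇): the Bézout identity exhibits 24 as an element of (72, 312), giving (24) ⊆ (72, 312). Containment (⊆): since 24 | 72 and 24 | 312 (72 = 24·3, 312 = 24·13), every Z-linear combination of 72 and 312 is divisible by 24, so (72, 312) ⊆ (24). Therefore (72, 312) = (24), d = 24.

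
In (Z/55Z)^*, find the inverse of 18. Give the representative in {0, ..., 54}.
18^(−1) ≡ 52 (mod 55)

Apply the extended Euclidean algorithm to (55, 18), tracking rows (r, s, t) with s·55 + t·18 = r. Each division r_prev = q·r_cur + r_new produces the new row as (previous row) − q·(current row):
  row A: (55, 1, 0)   [1·55 + 0·18 = 55]
  row B: (18, 0, 1)   [0·55 + 1·18 = 18]
  55 = 3·18 + 1   → row C = row A − 3·row B = (1, 1, −3)   [check: 1·55 − 3·18 = 1]
  18 = 18·1 + 0   → remainder 0, stop. gcd = 1 (last nonzero row C).
The gcd is 1, so 18 is invertible mod 55. The last nonzero row gives 1·55 − 3·18 = 1, so t = −3. So 18^(−1) ≡ −3 ≡ 52 (mod 55). Verify: 18 · 52 = 936 ≡ 1 (mod 55). ✓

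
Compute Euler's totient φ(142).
φ is multiplicative, with φ(p^e) = p^e − p^(e−1). Factorise 142 = 2 · 71. Then
  φ(142) = (2 − 1) · (71 − 1) = 1 · 70 = 70.

Final answer: φ(142) = 70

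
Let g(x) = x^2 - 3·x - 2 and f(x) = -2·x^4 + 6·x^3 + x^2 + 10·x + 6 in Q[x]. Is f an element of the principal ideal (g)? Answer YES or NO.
NO

In Q[x] the ideal (g) consists of all multiples of g, so f ∈ (g) iff g | f, i.e. iff the remainder of f on division by g is 0. Divide f by g (g is monic, so eliminate the leading term of the running remainder at each step):
  leading term -2·x^4: subtract (-2·x^2)·g(x) = -2·x^4 + 6·x^3 + 4·x^2, leaving -3·x^2 + 10·x + 6
  leading term -3·x^2: subtract (-3)·g(x) = -3·x^2 + 9·x + 6, leaving x
The remainder r(x) = x ≠ 0 (and deg r < deg g), so g ∤ f, i.e. f ∉ (g).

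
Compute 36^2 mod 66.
42

Use repeated squaring. Binary(2) = 10. Walk through the bits of the exponent 2 left-to-right: at each bit after the leading one, square the running value, then multiply by 36 if the bit is 1 (always reducing mod 66):
  bit 1 = 1 (leading): start with 36.
  bit 2 = 0: square 36^2 = 1296 ≡ 42 (mod 66).
Final value: 36^2 ≡ 42 (mod 66).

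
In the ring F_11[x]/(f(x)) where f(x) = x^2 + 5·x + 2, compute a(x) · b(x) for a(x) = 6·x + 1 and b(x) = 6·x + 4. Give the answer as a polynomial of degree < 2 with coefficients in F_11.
a · b ≡ 4·x + 9 (mod f(x))

Multiply as integer polynomials: a · b = 36·x^2 + 30·x + 4. Reducing coefficients mod 11: a · b ≡ 3·x^2 + 8·x + 4. Now divide by f(x) = x^2 + 5·x + 2 in F_11[x], eliminating the leading term at each step:
  leading term 3·x^2: subtract (3)·f(x) = 3·x^2 + 4·x + 6, leaving 4·x + 9 (coefficients mod 11)
The degree is now < 2, so this is the remainder. Hence a · b ≡ 4·x + 9 in F_11[x]/(f).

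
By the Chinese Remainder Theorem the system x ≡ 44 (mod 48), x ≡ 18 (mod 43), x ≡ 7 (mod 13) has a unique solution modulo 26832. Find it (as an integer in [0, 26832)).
The moduli 48, 43, 13 are pairwise coprime, so by the CRT there is a unique solution mod 48·43·13 = 26832.
Solve by successive substitution. Start with x ≡ 44 (mod 48).
  Combine with x ≡ 18 (mod 43): write x = 44 + 48·t and require 44 + 48·t ≡ 18 (mod 43), i.e. 48·t ≡ 18 − 44 ≡ 17 (mod 43). Since 48^(−1) ≡ 26 (mod 43) (48 ≡ 5 (mod 43)), t ≡ 26·17 ≡ 12 (mod 43). So x ≡ 44 + 48·12 = 620 (mod 2064).
  Combine with x ≡ 7 (mod 13): write x = 620 + 2064·t and require 620 + 2064·t ≡ 7 (mod 13), i.e. 2064·t ≡ 7 − 620 ≡ 11 (mod 13). Since 2064^(−1) ≡ 4 (mod 13) (2064 ≡ 10 (mod 13)), t ≡ 4·11 ≡ 5 (mod 13). So x ≡ 620 + 2064·5 = 10940 (mod 26832).
Unique solution in [0, 26832): x = 10940.

Final answer: x ≡ 10940 (mod 26832); the representative in [0, 26832) is 10940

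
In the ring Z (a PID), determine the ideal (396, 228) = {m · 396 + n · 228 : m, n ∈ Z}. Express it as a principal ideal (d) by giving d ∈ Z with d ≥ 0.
(396, 228) = (12); d = 12

In the PID Z, (a, b) is generated by gcd(a, b). Compute gcd(396, 228) with the extended Euclidean algorithm, tracking rows (r, s, t) with s·396 + t·228 = r:
  row A: (396, 1, 0)   [1·396 + 0·228 = 396]
  row B: (228, 0, 1)   [0·396 + 1·228 = 228]
  396 = 1·228 + 168   → row C = row A − 1·row B = (168, 1, −1)   [check: 1·396 − 1·228 = 168]
  228 = 1·168 + 60   → row D = row B − 1·row C = (60, −1, 2)   [check: −1·396 + 2·228 = 60]
  168 = 2·60 + 48   → row E = row C − 2·row D = (48, 3, −5)   [check: 3·396 − 5·228 = 48]
  60 = 1·48 + 12   → row F = row D − 1·row E = (12, −4, 7)   [check: −4·396 + 7·228 = 12]
  48 = 4·12 + 0   → remainder 0, stop. gcd = 12 (last nonzero row F).
So gcd(396, 228) = 12, with Bézout identity −4·396 + 7·228 = 12. Containment (⊇): the Bézout identity exhibits 12 as an element of (396, 228), giving (12) ⊆ (396, 228). Containment (⊆): since 12 | 396 and 12 | 228 (396 = 12·33, 228 = 12·19), every Z-linear combination of 396 and 228 is divisible by 12, so (396, 228) ⊆ (12). Therefore (396, 228) = (12), d = 12.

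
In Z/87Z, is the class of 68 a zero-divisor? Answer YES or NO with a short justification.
gcd(68, 87) = 1, so 68 is a unit in Z/87Z (it has a multiplicative inverse). A unit cannot be a zero-divisor: if 68·b ≡ 0 then multiplying both sides by 68^(−1) gives b ≡ 0. So 68 is not a zero-divisor.

Final answer: NO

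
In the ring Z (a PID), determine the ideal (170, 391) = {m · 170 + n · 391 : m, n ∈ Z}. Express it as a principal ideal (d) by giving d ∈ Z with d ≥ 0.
(170, 391) = (17); d = 17

In the PID Z, (a, b) is generated by gcd(a, b). Compute gcd(391, 170) with the extended Euclidean algorithm, tracking rows (r, s, t) with s·391 + t·170 = r:
  row A: (391, 1, 0)   [1·391 + 0·170 = 391]
  row B: (170, 0, 1)   [0·391 + 1·170 = 170]
  391 = 2·170 + 51   → row C = row A − 2·row B = (51, 1, −2)   [check: 1·391 − 2·170 = 51]
  170 = 3·51 + 17   → row D = row B − 3·row C = (17, −3, 7)   [check: −3·391 + 7·170 = 17]
  51 = 3·17 + 0   → remainder 0, stop. gcd = 17 (last nonzero row D).
So gcd(170, 391) = 17, with Bézout identity −3·391 + 7·170 = 17. Containment (⊇): the Bézout identity exhibits 17 as an element of (170, 391), giving (17) ⊆ (170, 391). Containment (⊆): since 17 | 170 and 17 | 391 (170 = 17·10, 391 = 17·23), every Z-linear combination of 170 and 391 is divisible by 17, so (170, 391) ⊆ (17). Therefore (170, 391) = (17), d = 17.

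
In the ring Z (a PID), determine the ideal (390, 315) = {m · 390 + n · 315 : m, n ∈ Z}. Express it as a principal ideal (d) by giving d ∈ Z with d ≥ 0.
(390, 315) = (15); d = 15

In the PID Z, (a, b) is generated by gcd(a, b). Compute gcd(390, 315) with the extended Euclidean algorithm, tracking rows (r, s, t) with s·390 + t·315 = r:
  row A: (390, 1, 0)   [1·390 + 0·315 = 390]
  row B: (315, 0, 1)   [0·390 + 1·315 = 315]
  390 = 1·315 + 75   → row C = row A − 1·row B = (75, 1, −1)   [check: 1·390 − 1·315 = 75]
  315 = 4·75 + 15   → row D = row B − 4·row C = (15, −4, 5)   [check: −4·390 + 5·315 = 15]
  75 = 5·15 + 0   → remainder 0, stop. gcd = 15 (last nonzero row D).
So gcd(390, 315) = 15, with Bézout identity −4·390 + 5·315 = 15. Containment (⊇): the Bézout identity exhibits 15 as an element of (390, 315), giving (15) ⊆ (390, 315). Containment (⊆): since 15 | 390 and 15 | 315 (390 = 15·26, 315 = 15·21), every Z-linear combination of 390 and 315 is divisible by 15, so (390, 315) ⊆ (15). Therefore (390, 315) = (15), d = 15.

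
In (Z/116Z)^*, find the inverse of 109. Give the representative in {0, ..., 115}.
Apply the extended Euclidean algorithm to (116, 109), tracking rows (r, s, t) with s·116 + t·109 = r. Each division r_prev = q·r_cur + r_new produces the new row as (previous row) − q·(current row):
  row A: (116, 1, 0)   [1·116 + 0·109 = 116]
  row B: (109, 0, 1)   [0·116 + 1·109 = 109]
  116 = 1·109 + 7   → row C = row A − 1·row B = (7, 1, −1)   [check: 1·116 − 1·109 = 7]
  109 = 15·7 + 4   → row D = row B − 15·row C = (4, −15, 16)   [check: −15·116 + 16·109 = 4]
  7 = 1·4 + 3   → row E = row C − 1·row D = (3, 16, −17)   [check: 16·116 − 17·109 = 3]
  4 = 1·3 + 1   → row F = row D − 1·row E = (1, −31, 33)   [check: −31·116 + 33·109 = 1]
  3 = 3·1 + 0   → remainder 0, stop. gcd = 1 (last nonzero row F).
The gcd is 1, so 109 is invertible mod 116. The last nonzero row gives −31·116 + 33·109 = 1, so t = 33. So 109^(−1) ≡ 33 (mod 116). Verify: 109 · 33 = 3597 ≡ 1 (mod 116). ✓

Final answer: 109^(−1) ≡ 33 (mod 116)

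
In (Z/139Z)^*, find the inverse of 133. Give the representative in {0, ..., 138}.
133^(−1) ≡ 23 (mod 139)

Apply the extended Euclidean algorithm to (139, 133), tracking rows (r, s, t) with s·139 + t·133 = r. Each division r_prev = q·r_cur + r_new produces the new row as (previous row) − q·(current row):
  row A: (139, 1, 0)   [1·139 + 0·133 = 139]
  row B: (133, 0, 1)   [0·139 + 1·133 = 133]
  139 = 1·133 + 6   → row C = row A − 1·row B = (6, 1, −1)   [check: 1·139 − 1·133 = 6]
  133 = 22·6 + 1   → row D = row B − 22·row C = (1, −22, 23)   [check: −22·139 + 23·133 = 1]
  6 = 6·1 + 0   → remainder 0, stop. gcd = 1 (last nonzero row D).
The gcd is 1, so 133 is invertible mod 139. The last nonzero row gives −22·139 + 23·133 = 1, so t = 23. So 133^(−1) ≡ 23 (mod 139). Verify: 133 · 23 = 3059 ≡ 1 (mod 139). ✓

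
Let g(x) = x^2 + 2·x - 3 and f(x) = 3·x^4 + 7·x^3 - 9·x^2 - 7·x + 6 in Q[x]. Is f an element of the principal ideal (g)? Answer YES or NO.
In Q[x] the ideal (g) consists of all multiples of g, so f ∈ (g) iff g | f, i.e. iff the remainder of f on division by g is 0. Divide f by g (g is monic, so eliminate the leading term of the running remainder at each step):
  leading term 3·x^4: subtract (3·x^2)·g(x) = 3·x^4 + 6·x^3 - 9·x^2, leaving x^3 - 7·x + 6
  leading term x^3: subtract (x)·g(x) = x^3 + 2·x^2 - 3·x, leaving -2·x^2 - 4·x + 6
  leading term -2·x^2: subtract (-2)·g(x) = -2·x^2 - 4·x + 6, leaving 0
The remainder is 0, so f(x) = g(x) · h(x) with h(x) = 3·x^2 + x - 2. Hence g | f, i.e. f ∈ (g).

Final answer: YES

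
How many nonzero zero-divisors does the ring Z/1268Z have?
In Z/1268Z each nonzero element is either a unit (gcd with 1268 is 1) or a zero-divisor (gcd > 1). The number of units is φ(1268): factorise 1268 = 2^2 · 317, so φ(1268) = (2^2 − 2^1) · (317 − 1) = 2 · 316 = 632. The nonzero elements number 1268 − 1 = 1267. Hence the nonzero zero-divisors number 1267 − 632 = 635.

Final answer: Z/1268Z has 635 nonzero zero-divisors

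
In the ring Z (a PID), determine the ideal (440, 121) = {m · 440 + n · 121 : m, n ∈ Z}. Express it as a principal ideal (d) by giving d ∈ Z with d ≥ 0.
In the PID Z, (a, b) is generated by gcd(a, b). Compute gcd(440, 121) with the extended Euclidean algorithm, tracking rows (r, s, t) with s·440 + t·121 = r:
  row A: (440, 1, 0)   [1·440 + 0·121 = 440]
  row B: (121, 0, 1)   [0·440 + 1·121 = 121]
  440 = 3·121 + 77   → row C = row A − 3·row B = (77, 1, −3)   [check: 1·440 − 3·121 = 77]
  121 = 1·77 + 44   → row D = row B − 1·row C = (44, −1, 4)   [check: −1·440 + 4·121 = 44]
  77 = 1·44 + 33   → row E = row C − 1·row D = (33, 2, −7)   [check: 2·440 − 7·121 = 33]
  44 = 1·33 + 11   → row F = row D − 1·row E = (11, −3, 11)   [check: −3·440 + 11·121 = 11]
  33 = 3·11 + 0   → remainder 0, stop. gcd = 11 (last nonzero row F).
So gcd(440, 121) = 11, with Bézout identity −3·440 + 11·121 = 11. Containment (⊇): the Bézout identity exhibits 11 as an element of (440, 121), giving (11) ⊆ (440, 121). Containment (⊆): since 11 | 440 and 11 | 121 (440 = 11·40, 121 = 11·11), every Z-linear combination of 440 and 121 is divisible by 11, so (440, 121) ⊆ (11). Therefore (440, 121) = (11), d = 11.

Final answer: (440, 121) = (11); d = 11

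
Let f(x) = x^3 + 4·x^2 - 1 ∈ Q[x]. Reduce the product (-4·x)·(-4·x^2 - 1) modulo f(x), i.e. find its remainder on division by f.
a · b ≡ -64·x^2 + 4·x + 16 (mod f(x))

First multiply in Q[x] without reducing: a · b = 16·x^3 + 4·x. Now divide by f(x) = x^3 + 4·x^2 - 1, eliminating the leading term at each step:
  leading term 16·x^3: subtract (16)·f(x) = 16·x^3 + 64·x^2 - 16, leaving -64·x^2 + 4·x + 16
The degree is now < 3, so this is the remainder. Hence a · b ≡ -64·x^2 + 4·x + 16 in Q[x]/(f).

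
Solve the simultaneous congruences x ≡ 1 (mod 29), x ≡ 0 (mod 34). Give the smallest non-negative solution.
x ≡ 204 (mod 986); the representative in [0, 986) is 204

The moduli 29, 34 are pairwise coprime, so by the CRT there is a unique solution mod 29·34 = 986.
Solve by successive substitution. Start with x ≡ 1 (mod 29).
  Combine with x ≡ 0 (mod 34): write x = 1 + 29·t and require 1 + 29·t ≡ 0 (mod 34), i.e. 29·t ≡ 0 − 1 ≡ 33 (mod 34). Since 29^(−1) ≡ 27 (mod 34), t ≡ 27·33 ≡ 7 (mod 34). So x ≡ 1 + 29·7 = 204 (mod 986).
Unique solution in [0, 986): x = 204.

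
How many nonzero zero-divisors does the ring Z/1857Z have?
In Z/1857Z each nonzero element is either a unit (gcd with 1857 is 1) or a zero-divisor (gcd > 1). The number of units is φ(1857): factorise 1857 = 3 · 619, so φ(1857) = (3 − 1) · (619 − 1) = 2 · 618 = 1236. The nonzero elements number 1857 − 1 = 1856. Hence the nonzero zero-divisors number 1856 − 1236 = 620.

Final answer: Z/1857Z has 620 nonzero zero-divisors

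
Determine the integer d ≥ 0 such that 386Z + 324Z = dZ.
In the PID Z, (a, b) is generated by gcd(a, b). Compute gcd(386, 324) with the extended Euclidean algorithm, tracking rows (r, s, t) with s·386 + t·324 = r:
  row A: (386, 1, 0)   [1·386 + 0·324 = 386]
  row B: (324, 0, 1)   [0·386 + 1·324 = 324]
  386 = 1·324 + 62   → row C = row A − 1·row B = (62, 1, −1)   [check: 1·386 − 1·324 = 62]
  324 = 5·62 + 14   → row D = row B − 5·row C = (14, −5, 6)   [check: −5·386 + 6·324 = 14]
  62 = 4·14 + 6   → row E = row C − 4·row D = (6, 21, −25)   [check: 21·386 − 25·324 = 6]
  14 = 2·6 + 2   → row F = row D − 2·row E = (2, −47, 56)   [check: −47·386 + 56·324 = 2]
  6 = 3·2 + 0   → remainder 0, stop. gcd = 2 (last nonzero row F).
So gcd(386, 324) = 2, with Bézout identity −47·386 + 56·324 = 2. Containment (⊇): the Bézout identity exhibits 2 as an element of (386, 324), giving (2) ⊆ (386, 324). Containment (⊆): since 2 | 386 and 2 | 324 (386 = 2·193, 324 = 2·162), every Z-linear combination of 386 and 324 is divisible by 2, so (386, 324) ⊆ (2). Therefore (386, 324) = (2), d = 2.

Final answer: (386, 324) = (2); d = 2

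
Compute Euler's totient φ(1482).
φ is multiplicative, with φ(p^e) = p^e − p^(e−1). Factorise 1482 = 2 · 3 · 13 · 19. Then
  φ(1482) = (2 − 1) · (3 − 1) · (13 − 1) · (19 − 1) = 1 · 2 · 12 · 18 = 432.

Final answer: φ(1482) = 432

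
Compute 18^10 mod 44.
Use repeated squaring. Binary(10) = 1010. Walk through the bits of the exponent 10 left-to-right: at each bit after the leading one, square the running value, then multiply by 18 if the bit is 1 (always reducing mod 44):
  bit 1 = 1 (leading): start with 18.
  bit 2 = 0: square 18^2 = 324 ≡ 16 (mod 44).
  bit 3 = 1: square 16^2 = 256 ≡ 36; bit is 1, so multiply 36·18 = 648 ≡ 32 (mod 44).
  bit 4 = 0: square 32^2 = 1024 ≡ 12 (mod 44).
Final value: 18^10 ≡ 12 (mod 44).

Final answer: 12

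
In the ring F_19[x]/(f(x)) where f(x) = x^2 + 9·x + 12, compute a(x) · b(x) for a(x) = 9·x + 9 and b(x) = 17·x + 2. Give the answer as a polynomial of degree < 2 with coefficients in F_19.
a · b ≡ 10·x + 6 (mod f(x))

Multiply as integer polynomials: a · b = 153·x^2 + 171·x + 18. Reducing coefficients mod 19: a · b ≡ x^2 + 18. Now divide by f(x) = x^2 + 9·x + 12 in F_19[x], eliminating the leading term at each step:
  leading term x^2: subtract (1)·f(x) = x^2 + 9·x + 12, leaving 10·x + 6 (coefficients mod 19)
The degree is now < 2, so this is the remainder. Hence a · b ≡ 10·x + 6 in F_19[x]/(f).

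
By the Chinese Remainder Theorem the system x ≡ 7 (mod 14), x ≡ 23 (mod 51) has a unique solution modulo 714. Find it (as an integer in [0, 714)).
x ≡ 329 (mod 714); the representative in [0, 714) is 329

The moduli 14, 51 are pairwise coprime, so by the CRT there is a unique solution mod 14·51 = 714.
Solve by successive substitution. Start with x ≡ 7 (mod 14).
  Combine with x ≡ 23 (mod 51): write x = 7 + 14·t and require 7 + 14·t ≡ 23 (mod 51), i.e. 14·t ≡ 23 − 7 ≡ 16 (mod 51). Since 14^(−1) ≡ 11 (mod 51), t ≡ 11·16 ≡ 23 (mod 51). So x ≡ 7 + 14·23 = 329 (mod 714).
Unique solution in [0, 714): x = 329.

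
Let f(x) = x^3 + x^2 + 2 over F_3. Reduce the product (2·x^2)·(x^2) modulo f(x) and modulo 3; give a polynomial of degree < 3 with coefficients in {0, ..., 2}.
a · b ≡ 2·x^2 + 2·x + 1 (mod f(x))

Multiply as integer polynomials: a · b = 2·x^4. Reducing coefficients mod 3: a · b ≡ 2·x^4. Now divide by f(x) = x^3 + x^2 + 2 in F_3[x], eliminating the leading term at each step:
  leading term 2·x^4: subtract (2·x)·f(x) = 2·x^4 + 2·x^3 + x, leaving x^3 + 2·x (coefficients mod 3)
  leading term x^3: subtract (1)·f(x) = x^3 + x^2 + 2, leaving 2·x^2 + 2·x + 1 (coefficients mod 3)
The degree is now < 3, so this is the remainder. Hence a · b ≡ 2·x^2 + 2·x + 1 in F_3[x]/(f).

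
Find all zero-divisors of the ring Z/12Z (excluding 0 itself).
nonzero zero-divisors of Z/12Z = {2, 3, 4, 6, 8, 9, 10}

An element a ∈ Z/12Z (with a ≠ 0) is a zero-divisor iff gcd(a, 12) > 1 (because a is a unit precisely when gcd(a, n) = 1, and in Z/nZ every nonzero, non-unit element is a zero-divisor). Scan a = 1, ..., 11 and keep those with gcd(a, 12) > 1:
  gcd(2, 12) = 2, gcd(3, 12) = 3, gcd(4, 12) = 4, gcd(6, 12) = 6, gcd(8, 12) = 4, gcd(9, 12) = 3, gcd(10, 12) = 2.
All other a ∈ {1, ..., 11} have gcd(a, 12) = 1 and are units. So the nonzero zero-divisors are exactly the 7 values of a appearing in this scan.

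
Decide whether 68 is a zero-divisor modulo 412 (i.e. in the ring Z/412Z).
YES

gcd(68, 412) = 4 > 1, so 68 is not a unit in Z/412Z. In Z/nZ every nonzero non-unit is a zero-divisor: explicitly, take b = 412/gcd = 103 ≠ 0 (mod 412); then 68·103 = 7004 = 17·412, i.e. 68·103 ≡ 0 (mod 412). So 68 is a zero-divisor.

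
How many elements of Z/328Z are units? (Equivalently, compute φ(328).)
Z/328Z has φ(328) = 160 units

An element a ∈ Z/328Z is a unit iff gcd(a, 328) = 1, so the number of units is φ(328). φ is multiplicative, with φ(p^e) = p^e − p^(e−1). Factorise 328 = 2^3 · 41. Then
  φ(328) = (2^3 − 2^2) · (41 − 1) = 4 · 40 = 160.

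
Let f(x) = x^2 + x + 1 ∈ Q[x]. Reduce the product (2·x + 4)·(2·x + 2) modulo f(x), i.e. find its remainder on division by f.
a · b ≡ 8·x + 4 (mod f(x))

First multiply in Q[x] without reducing: a · b = 4·x^2 + 12·x + 8. Now divide by f(x) = x^2 + x + 1, eliminating the leading term at each step:
  leading term 4·x^2: subtract (4)·f(x) = 4·x^2 + 4·x + 4, leaving 8·x + 4
The degree is now < 2, so this is the remainder. Hence a · b ≡ 8·x + 4 in Q[x]/(f).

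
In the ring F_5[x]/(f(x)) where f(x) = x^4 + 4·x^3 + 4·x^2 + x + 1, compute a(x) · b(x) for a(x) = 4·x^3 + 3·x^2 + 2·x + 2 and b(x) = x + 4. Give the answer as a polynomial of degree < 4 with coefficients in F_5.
a · b ≡ 3·x^3 + 3·x^2 + x + 4 (mod f(x))

Multiply as integer polynomials: a · b = 4·x^4 + 19·x^3 + 14·x^2 + 10·x + 8. Reducing coefficients mod 5: a · b ≡ 4·x^4 + 4·x^3 + 4·x^2 + 3. Now divide by f(x) = x^4 + 4·x^3 + 4·x^2 + x + 1 in F_5[x], eliminating the leading term at each step:
  leading term 4·x^4: subtract (4)·f(x) = 4·x^4 + x^3 + x^2 + 4·x + 4, leaving 3·x^3 + 3·x^2 + x + 4 (coefficients mod 5)
The degree is now < 4, so this is the remainder. Hence a · b ≡ 3·x^3 + 3·x^2 + x + 4 in F_5[x]/(f).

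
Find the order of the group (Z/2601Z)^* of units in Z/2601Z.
(Z/2601Z)^* consists of the classes a with gcd(a, 2601) = 1, so its order is φ(2601). φ is multiplicative, with φ(p^e) = p^e − p^(e−1). Factorise 2601 = 3^2 · 17^2. Then
  φ(2601) = (3^2 − 3^1) · (17^2 − 17^1) = 6 · 272 = 1632.
Thus |(Z/2601Z)^*| = 1632.

Final answer: |(Z/2601Z)^*| = 1632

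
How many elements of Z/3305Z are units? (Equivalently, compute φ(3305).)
An element a ∈ Z/3305Z is a unit iff gcd(a, 3305) = 1, so the number of units is φ(3305). φ is multiplicative, with φ(p^e) = p^e − p^(e−1). Factorise 3305 = 5 · 661. Then
  φ(3305) = (5 − 1) · (661 − 1) = 4 · 660 = 2640.

Final answer: Z/3305Z has φ(3305) = 2640 units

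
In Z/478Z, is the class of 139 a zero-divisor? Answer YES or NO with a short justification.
NO

gcd(139, 478) = 1, so 139 is a unit in Z/478Z (it has a multiplicative inverse). A unit cannot be a zero-divisor: if 139·b ≡ 0 then multiplying both sides by 139^(−1) gives b ≡ 0. So 139 is not a zero-divisor.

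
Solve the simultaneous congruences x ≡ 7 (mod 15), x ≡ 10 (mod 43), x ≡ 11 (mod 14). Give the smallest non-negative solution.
x ≡ 4267 (mod 9030); the representative in [0, 9030) is 4267

The moduli 15, 43, 14 are pairwise coprime, so by the CRT there is a unique solution mod 15·43·14 = 9030.
Solve by successive substitution. Start with x ≡ 7 (mod 15).
  Combine with x ≡ 10 (mod 43): write x = 7 + 15·t and require 7 + 15·t ≡ 10 (mod 43), i.e. 15·t ≡ 10 − 7 ≡ 3 (mod 43). Since 15^(−1) ≡ 23 (mod 43), t ≡ 23·3 ≡ 26 (mod 43). So x ≡ 7 + 15·26 = 397 (mod 645).
  Combine with x ≡ 11 (mod 14): write x = 397 + 645·t and require 397 + 645·t ≡ 11 (mod 14), i.e. 645·t ≡ 11 − 397 ≡ 6 (mod 14). Since 645^(−1) ≡ 1 (mod 14) (645 ≡ 1 (mod 14)), t ≡ 1·6 ≡ 6 (mod 14). So x ≡ 397 + 645·6 = 4267 (mod 9030).
Unique solution in [0, 9030): x = 4267.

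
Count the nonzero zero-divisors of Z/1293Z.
In Z/1293Z each nonzero element is either a unit (gcd with 1293 is 1) or a zero-divisor (gcd > 1). The number of units is φ(1293): factorise 1293 = 3 · 431, so φ(1293) = (3 − 1) · (431 − 1) = 2 · 430 = 860. The nonzero elements number 1293 − 1 = 1292. Hence the nonzero zero-divisors number 1292 − 860 = 432.

Final answer: Z/1293Z has 432 nonzero zero-divisors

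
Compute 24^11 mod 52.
Use repeated squaring. Binary(11) = 1011. Walk through the bits of the exponent 11 left-to-right: at each bit after the leading one, square the running value, then multiply by 24 if the bit is 1 (always reducing mod 52):
  bit 1 = 1 (leading): start with 24.
  bit 2 = 0: square 24^2 = 576 ≡ 4 (mod 52).
  bit 3 = 1: square 4^2 = 16; bit is 1, so multiply 16·24 = 384 ≡ 20 (mod 52).
  bit 4 = 1: square 20^2 = 400 ≡ 36; bit is 1, so multiply 36·24 = 864 ≡ 32 (mod 52).
Final value: 24^11 ≡ 32 (mod 52).

Final answer: 32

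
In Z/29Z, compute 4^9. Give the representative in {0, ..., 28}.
Use repeated squaring. Binary(9) = 1001. Walk through the bits of the exponent 9 left-to-right: at each bit after the leading one, square the running value, then multiply by 4 if the bit is 1 (always reducing mod 29):
  bit 1 = 1 (leading): start with 4.
  bit 2 = 0: square 4^2 = 16 (mod 29).
  bit 3 = 0: square 16^2 = 256 ≡ 24 (mod 29).
  bit 4 = 1: square 24^2 = 576 ≡ 25; bit is 1, so multiply 25·4 = 100 ≡ 13 (mod 29).
Final value: 4^9 ≡ 13 (mod 29).

Final answer: 13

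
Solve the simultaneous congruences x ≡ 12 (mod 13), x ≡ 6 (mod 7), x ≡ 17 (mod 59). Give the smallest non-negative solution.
x ≡ 1728 (mod 5369); the representative in [0, 5369) is 1728

The moduli 13, 7, 59 are pairwise coprime, so by the CRT there is a unique solution mod 13·7·59 = 5369.
Solve by successive substitution. Start with x ≡ 12 (mod 13).
  Combine with x ≡ 6 (mod 7): write x = 12 + 13·t and require 12 + 13·t ≡ 6 (mod 7), i.e. 13·t ≡ 6 − 12 ≡ 1 (mod 7). Since 13^(−1) ≡ 6 (mod 7) (13 ≡ 6 (mod 7)), t ≡ 6·1 ≡ 6 (mod 7). So x ≡ 12 + 13·6 = 90 (mod 91).
  Combine with x ≡ 17 (mod 59): write x = 90 + 91·t and require 90 + 91·t ≡ 17 (mod 59), i.e. 91·t ≡ 17 − 90 ≡ 45 (mod 59). Since 91^(−1) ≡ 24 (mod 59) (91 ≡ 32 (mod 59)), t ≡ 24·45 ≡ 18 (mod 59). So x ≡ 90 + 91·18 = 1728 (mod 5369).
Unique solution in [0, 5369): x = 1728.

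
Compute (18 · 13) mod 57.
6

Both factors are already reduced mod 57. 18 · 13 = 234. Dividing by 57: 234 = 4·57 + 6. So (18 · 13) mod 57 = 6.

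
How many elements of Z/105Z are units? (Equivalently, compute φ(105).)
Z/105Z has φ(105) = 48 units

An element a ∈ Z/105Z is a unit iff gcd(a, 105) = 1, so the number of units is φ(105). φ is multiplicative, with φ(p^e) = p^e − p^(e−1). Factorise 105 = 3 · 5 · 7. Then
  φ(105) = (3 − 1) · (5 − 1) · (7 − 1) = 2 · 4 · 6 = 48.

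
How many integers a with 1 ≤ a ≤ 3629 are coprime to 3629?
The number of a ∈ {1, ..., 3629} with gcd(a, 3629) = 1 is by definition Euler's totient φ(3629). φ is multiplicative, with φ(p^e) = p^e − p^(e−1). Factorise 3629 = 19 · 191. Then
  φ(3629) = (19 − 1) · (191 − 1) = 18 · 190 = 3420.
So there are 3420 such integers.

Final answer: 3420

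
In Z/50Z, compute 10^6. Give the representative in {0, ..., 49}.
0

Use repeated squaring. Binary(6) = 110. Walk through the bits of the exponent 6 left-to-right: at each bit after the leading one, square the running value, then multiply by 10 if the bit is 1 (always reducing mod 50):
  bit 1 = 1 (leading): start with 10.
  bit 2 = 1: square 10^2 = 100 ≡ 0; bit is 1, so multiply 0·10 = 0 (mod 50).
  bit 3 = 0: square 0^2 = 0 (mod 50).
Final value: 10^6 ≡ 0 (mod 50).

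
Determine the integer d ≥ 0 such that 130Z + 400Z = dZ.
In the PID Z, (a, b) is generated by gcd(a, b). Compute gcd(400, 130) with the extended Euclidean algorithm, tracking rows (r, s, t) with s·400 + t·130 = r:
  row A: (400, 1, 0)   [1·400 + 0·130 = 400]
  row B: (130, 0, 1)   [0·400 + 1·130 = 130]
  400 = 3·130 + 10   → row C = row A − 3·row B = (10, 1, −3)   [check: 1·400 − 3·130 = 10]
  130 = 13·10 + 0   → remainder 0, stop. gcd = 10 (last nonzero row C).
So gcd(130, 400) = 10, with Bézout identity 1·400 − 3·130 = 10. Containment (⊇): the Bézout identity exhibits 10 as an element of (130, 400), giving (10) ⊆ (130, 400). Containment (⊆): since 10 | 130 and 10 | 400 (130 = 10·13, 400 = 10·40), every Z-linear combination of 130 and 400 is divisible by 10, so (130, 400) ⊆ (10). Therefore (130, 400) = (10), d = 10.

Final answer: (130, 400) = (10); d = 10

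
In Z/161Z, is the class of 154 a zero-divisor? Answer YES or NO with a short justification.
gcd(154, 161) = 7 > 1, so 154 is not a unit in Z/161Z. In Z/nZ every nonzero non-unit is a zero-divisor: explicitly, take b = 161/gcd = 23 ≠ 0 (mod 161); then 154·23 = 3542 = 22·161, i.e. 154·23 ≡ 0 (mod 161). So 154 is a zero-divisor.

Final answer: YES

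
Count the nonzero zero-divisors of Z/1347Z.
In Z/1347Z each nonzero element is either a unit (gcd with 1347 is 1) or a zero-divisor (gcd > 1). The number of units is φ(1347): factorise 1347 = 3 · 449, so φ(1347) = (3 − 1) · (449 − 1) = 2 · 448 = 896. The nonzero elements number 1347 − 1 = 1346. Hence the nonzero zero-divisors number 1346 − 896 = 450.

Final answer: Z/1347Z has 450 nonzero zero-divisors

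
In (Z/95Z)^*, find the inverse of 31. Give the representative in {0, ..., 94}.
Apply the extended Euclidean algorithm to (95, 31), tracking rows (r, s, t) with s·95 + t·31 = r. Each division r_prev = q·r_cur + r_new produces the new row as (previous row) − q·(current row):
  row A: (95, 1, 0)   [1·95 + 0·31 = 95]
  row B: (31, 0, 1)   [0·95 + 1·31 = 31]
  95 = 3·31 + 2   → row C = row A − 3·row B = (2, 1, −3)   [check: 1·95 − 3·31 = 2]
  31 = 15·2 + 1   → row D = row B − 15·row C = (1, −15, 46)   [check: −15·95 + 46·31 = 1]
  2 = 2·1 + 0   → remainder 0, stop. gcd = 1 (last nonzero row D).
The gcd is 1, so 31 is invertible mod 95. The last nonzero row gives −15·95 + 46·31 = 1, so t = 46. So 31^(−1) ≡ 46 (mod 95). Verify: 31 · 46 = 1426 ≡ 1 (mod 95). ✓

Final answer: 31^(−1) ≡ 46 (mod 95)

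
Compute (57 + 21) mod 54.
24

Reduce the summands first: 57 ≡ 3 (mod 54), so 57 + 21 ≡ 3 + 21 (mod 54). 3 + 21 = 24; 24 = 0·54 + 24, so (57 + 21) mod 54 = 24.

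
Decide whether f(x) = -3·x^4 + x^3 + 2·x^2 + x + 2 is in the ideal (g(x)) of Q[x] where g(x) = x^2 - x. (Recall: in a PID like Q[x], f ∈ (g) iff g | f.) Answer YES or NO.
In Q[x] the ideal (g) consists of all multiples of g, so f ∈ (g) iff g | f, i.e. iff the remainder of f on division by g is 0. Divide f by g (g is monic, so eliminate the leading term of the running remainder at each step):
  leading term -3·x^4: subtract (-3·x^2)·g(x) = -3·x^4 + 3·x^3, leaving -2·x^3 + 2·x^2 + x + 2
  leading term -2·x^3: subtract (-2·x)·g(x) = -2·x^3 + 2·x^2, leaving x + 2
The remainder r(x) = x + 2 ≠ 0 (and deg r < deg g), so g ∤ f, i.e. f ∉ (g).

Final answer: NO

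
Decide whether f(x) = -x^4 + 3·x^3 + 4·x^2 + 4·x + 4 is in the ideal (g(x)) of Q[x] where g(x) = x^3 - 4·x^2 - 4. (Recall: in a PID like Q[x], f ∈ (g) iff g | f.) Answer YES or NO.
In Q[x] the ideal (g) consists of all multiples of g, so f ∈ (g) iff g | f, i.e. iff the remainder of f on division by g is 0. Divide f by g (g is monic, so eliminate the leading term of the running remainder at each step):
  leading term -x^4: subtract (-x)·g(x) = -x^4 + 4·x^3 + 4·x, leaving -x^3 + 4·x^2 + 4
  leading term -x^3: subtract (-1)·g(x) = -x^3 + 4·x^2 + 4, leaving 0
The remainder is 0, so f(x) = g(x) · h(x) with h(x) = -x - 1. Hence g | f, i.e. f ∈ (g).

Final answer: YES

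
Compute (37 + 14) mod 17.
0

Reduce the summands first: 37 ≡ 3 (mod 17), so 37 + 14 ≡ 3 + 14 (mod 17). 3 + 14 = 17; 17 = 1·17 + 0, so (37 + 14) mod 17 = 0.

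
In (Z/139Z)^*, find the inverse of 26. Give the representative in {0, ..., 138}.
Apply the extended Euclidean algorithm to (139, 26), tracking rows (r, s, t) with s·139 + t·26 = r. Each division r_prev = q·r_cur + r_new produces the new row as (previous row) − q·(current row):
  row A: (139, 1, 0)   [1·139 + 0·26 = 139]
  row B: (26, 0, 1)   [0·139 + 1·26 = 26]
  139 = 5·26 + 9   → row C = row A − 5·row B = (9, 1, −5)   [check: 1·139 − 5·26 = 9]
  26 = 2·9 + 8   → row D = row B − 2·row C = (8, −2, 11)   [check: −2·139 + 11·26 = 8]
  9 = 1·8 + 1   → row E = row C − 1·row D = (1, 3, −16)   [check: 3·139 − 16·26 = 1]
  8 = 8·1 + 0   → remainder 0, stop. gcd = 1 (last nonzero row E).
The gcd is 1, so 26 is invertible mod 139. The last nonzero row gives 3·139 − 16·26 = 1, so t = −16. So 26^(−1) ≡ −16 ≡ 123 (mod 139). Verify: 26 · 123 = 3198 ≡ 1 (mod 139). ✓

Final answer: 26^(−1) ≡ 123 (mod 139)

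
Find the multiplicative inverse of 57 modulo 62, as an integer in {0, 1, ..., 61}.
Apply the extended Euclidean algorithm to (62, 57), tracking rows (r, s, t) with s·62 + t·57 = r. Each division r_prev = q·r_cur + r_new produces the new row as (previous row) − q·(current row):
  row A: (62, 1, 0)   [1·62 + 0·57 = 62]
  row B: (57, 0, 1)   [0·62 + 1·57 = 57]
  62 = 1·57 + 5   → row C = row A − 1·row B = (5, 1, −1)   [check: 1·62 − 1·57 = 5]
  57 = 11·5 + 2   → row D = row B − 11·row C = (2, −11, 12)   [check: −11·62 + 12·57 = 2]
  5 = 2·2 + 1   → row E = row C − 2·row D = (1, 23, −25)   [check: 23·62 − 25·57 = 1]
  2 = 2·1 + 0   → remainder 0, stop. gcd = 1 (last nonzero row E).
The gcd is 1, so 57 is invertible mod 62. The last nonzero row gives 23·62 − 25·57 = 1, so t = −25. So 57^(−1) ≡ −25 ≡ 37 (mod 62). Verify: 57 · 37 = 2109 ≡ 1 (mod 62). ✓

Final answer: 57^(−1) ≡ 37 (mod 62)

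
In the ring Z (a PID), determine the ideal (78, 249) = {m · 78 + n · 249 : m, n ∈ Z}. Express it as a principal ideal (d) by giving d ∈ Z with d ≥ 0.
In the PID Z, (a, b) is generated by gcd(a, b). Compute gcd(249, 78) with the extended Euclidean algorithm, tracking rows (r, s, t) with s·249 + t·78 = r:
  row A: (249, 1, 0)   [1·249 + 0·78 = 249]
  row B: (78, 0, 1)   [0·249 + 1·78 = 78]
  249 = 3·78 + 15   → row C = row A − 3·row B = (15, 1, −3)   [check: 1·249 − 3·78 = 15]
  78 = 5·15 + 3   → row D = row B − 5·row C = (3, −5, 16)   [check: −5·249 + 16·78 = 3]
  15 = 5·3 + 0   → remainder 0, stop. gcd = 3 (last nonzero row D).
So gcd(78, 249) = 3, with Bézout identity −5·249 + 16·78 = 3. Containment (⊇): the Bézout identity exhibits 3 as an element of (78, 249), giving (3) ⊆ (78, 249). Containment (⊆): since 3 | 78 and 3 | 249 (78 = 3·26, 249 = 3·83), every Z-linear combination of 78 and 249 is divisible by 3, so (78, 249) ⊆ (3). Therefore (78, 249) = (3), d = 3.

Final answer: (78, 249) = (3); d = 3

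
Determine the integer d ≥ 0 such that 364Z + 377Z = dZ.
In the PID Z, (a, b) is generated by gcd(a, b). Compute gcd(377, 364) with the extended Euclidean algorithm, tracking rows (r, s, t) with s·377 + t·364 = r:
  row A: (377, 1, 0)   [1·377 + 0·364 = 377]
  row B: (364, 0, 1)   [0·377 + 1·364 = 364]
  377 = 1·364 + 13   → row C = row A − 1·row B = (13, 1, −1)   [check: 1·377 − 1·364 = 13]
  364 = 28·13 + 0   → remainder 0, stop. gcd = 13 (last nonzero row C).
So gcd(364, 377) = 13, with Bézout identity 1·377 − 1·364 = 13. Containment (⊇): the Bézout identity exhibits 13 as an element of (364, 377), giving (13) ⊆ (364, 377). Containment (⊆): since 13 | 364 and 13 | 377 (364 = 13·28, 377 = 13·29), every Z-linear combination of 364 and 377 is divisible by 13, so (364, 377) ⊆ (13). Therefore (364, 377) = (13), d = 13.

Final answer: (364, 377) = (13); d = 13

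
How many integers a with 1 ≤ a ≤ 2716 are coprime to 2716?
1152

The number of a ∈ {1, ..., 2716} with gcd(a, 2716) = 1 is by definition Euler's totient φ(2716). φ is multiplicative, with φ(p^e) = p^e − p^(e−1). Factorise 2716 = 2^2 · 7 · 97. Then
  φ(2716) = (2^2 − 2^1) · (7 − 1) · (97 − 1) = 2 · 6 · 96 = 1152.
So there are 1152 such integers.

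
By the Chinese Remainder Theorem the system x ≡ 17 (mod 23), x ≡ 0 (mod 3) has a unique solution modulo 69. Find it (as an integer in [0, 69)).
x ≡ 63 (mod 69); the representative in [0, 69) is 63

The moduli 23, 3 are pairwise coprime, so by the CRT there is a unique solution mod 23·3 = 69.
Solve by successive substitution. Start with x ≡ 17 (mod 23).
  Combine with x ≡ 0 (mod 3): write x = 17 + 23·t and require 17 + 23·t ≡ 0 (mod 3), i.e. 23·t ≡ 0 − 17 ≡ 1 (mod 3). Since 23^(−1) ≡ 2 (mod 3) (23 ≡ 2 (mod 3)), t ≡ 2·1 ≡ 2 (mod 3). So x ≡ 17 + 23·2 = 63 (mod 69).
Unique solution in [0, 69): x = 63.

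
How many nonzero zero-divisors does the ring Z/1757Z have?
Z/1757Z has 256 nonzero zero-divisors

In Z/1757Z each nonzero element is either a unit (gcd with 1757 is 1) or a zero-divisor (gcd > 1). The number of units is φ(1757): factorise 1757 = 7 · 251, so φ(1757) = (7 − 1) · (251 − 1) = 6 · 250 = 1500. The nonzero elements number 1757 − 1 = 1756. Hence the nonzero zero-divisors number 1756 − 1500 = 256.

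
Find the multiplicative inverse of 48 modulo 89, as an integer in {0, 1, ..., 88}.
Apply the extended Euclidean algorithm to (89, 48), tracking rows (r, s, t) with s·89 + t·48 = r. Each division r_prev = q·r_cur + r_new produces the new row as (previous row) − q·(current row):
  row A: (89, 1, 0)   [1·89 + 0·48 = 89]
  row B: (48, 0, 1)   [0·89 + 1·48 = 48]
  89 = 1·48 + 41   → row C = row A − 1·row B = (41, 1, −1)   [check: 1·89 − 1·48 = 41]
  48 = 1·41 + 7   → row D = row B − 1·row C = (7, −1, 2)   [check: −1·89 + 2·48 = 7]
  41 = 5·7 + 6   → row E = row C − 5·row D = (6, 6, −11)   [check: 6·89 − 11·48 = 6]
  7 = 1·6 + 1   → row F = row D − 1·row E = (1, −7, 13)   [check: −7·89 + 13·48 = 1]
  6 = 6·1 + 0   → remainder 0, stop. gcd = 1 (last nonzero row F).
The gcd is 1, so 48 is invertible mod 89. The last nonzero row gives −7·89 + 13·48 = 1, so t = 13. So 48^(−1) ≡ 13 (mod 89). Verify: 48 · 13 = 624 ≡ 1 (mod 89). ✓

Final answer: 48^(−1) ≡ 13 (mod 89)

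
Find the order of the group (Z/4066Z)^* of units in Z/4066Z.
(Z/4066Z)^* consists of the classes a with gcd(a, 4066) = 1, so its order is φ(4066). φ is multiplicative, with φ(p^e) = p^e − p^(e−1). Factorise 4066 = 2 · 19 · 107. Then
  φ(4066) = (2 − 1) · (19 − 1) · (107 − 1) = 1 · 18 · 106 = 1908.
Thus |(Z/4066Z)^*| = 1908.

Final answer: |(Z/4066Z)^*| = 1908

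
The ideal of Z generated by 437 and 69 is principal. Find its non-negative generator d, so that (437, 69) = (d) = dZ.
In the PID Z, (a, b) is generated by gcd(a, b). Compute gcd(437, 69) with the extended Euclidean algorithm, tracking rows (r, s, t) with s·437 + t·69 = r:
  row A: (437, 1, 0)   [1·437 + 0·69 = 437]
  row B: (69, 0, 1)   [0·437 + 1·69 = 69]
  437 = 6·69 + 23   → row C = row A − 6·row B = (23, 1, −6)   [check: 1·437 − 6·69 = 23]
  69 = 3·23 + 0   → remainder 0, stop. gcd = 23 (last nonzero row C).
So gcd(437, 69) = 23, with Bézout identity 1·437 − 6·69 = 23. Containment (⊇): the Bézout identity exhibits 23 as an element of (437, 69), giving (23) ⊆ (437, 69). Containment (⊆): since 23 | 437 and 23 | 69 (437 = 23·19, 69 = 23·3), every Z-linear combination of 437 and 69 is divisible by 23, so (437, 69) ⊆ (23). Therefore (437, 69) = (23), d = 23.

Final answer: (437, 69) = (23); d = 23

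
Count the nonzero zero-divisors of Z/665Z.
In Z/665Z each nonzero element is either a unit (gcd with 665 is 1) or a zero-divisor (gcd > 1). The number of units is φ(665): factorise 665 = 5 · 7 · 19, so φ(665) = (5 − 1) · (7 − 1) · (19 − 1) = 4 · 6 · 18 = 432. The nonzero elements number 665 − 1 = 664. Hence the nonzero zero-divisors number 664 − 432 = 232.

Final answer: Z/665Z has 232 nonzero zero-divisors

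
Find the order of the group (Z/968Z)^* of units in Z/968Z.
|(Z/968Z)^*| = 440

(Z/968Z)^* consists of the classes a with gcd(a, 968) = 1, so its order is φ(968). φ is multiplicative, with φ(p^e) = p^e − p^(e−1). Factorise 968 = 2^3 · 11^2. Then
  φ(968) = (2^3 − 2^2) · (11^2 − 11^1) = 4 · 110 = 440.
Thus |(Z/968Z)^*| = 440.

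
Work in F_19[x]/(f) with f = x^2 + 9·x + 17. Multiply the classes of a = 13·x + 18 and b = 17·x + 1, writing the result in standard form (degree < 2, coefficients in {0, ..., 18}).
a · b ≡ 2·x + 4 (mod f(x))

Multiply as integer polynomials: a · b = 221·x^2 + 319·x + 18. Reducing coefficients mod 19: a · b ≡ 12·x^2 + 15·x + 18. Now divide by f(x) = x^2 + 9·x + 17 in F_19[x], eliminating the leading term at each step:
  leading term 12·x^2: subtract (12)·f(x) = 12·x^2 + 13·x + 14, leaving 2·x + 4 (coefficients mod 19)
The degree is now < 2, so this is the remainder. Hence a · b ≡ 2·x + 4 in F_19[x]/(f).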